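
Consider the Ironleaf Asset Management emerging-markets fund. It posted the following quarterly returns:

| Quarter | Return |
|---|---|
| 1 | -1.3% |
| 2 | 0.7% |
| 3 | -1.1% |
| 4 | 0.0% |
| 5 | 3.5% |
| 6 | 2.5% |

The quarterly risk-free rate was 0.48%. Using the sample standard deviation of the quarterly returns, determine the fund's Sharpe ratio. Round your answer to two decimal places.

μ = (-1.3 + 0.7 − 1.1 + 0 + 3.5 + 2.5) / 6 = 4.30 / 6 = 0.7167%
Σ(r − μ)² = 18.8083; sample σ = √(18.8083/5) = 1.9395%
Sharpe = (μ − rf) / σ = (0.7167 − 0.48) / 1.9395 = 0.2367 / 1.9395 = 0.1220

0.12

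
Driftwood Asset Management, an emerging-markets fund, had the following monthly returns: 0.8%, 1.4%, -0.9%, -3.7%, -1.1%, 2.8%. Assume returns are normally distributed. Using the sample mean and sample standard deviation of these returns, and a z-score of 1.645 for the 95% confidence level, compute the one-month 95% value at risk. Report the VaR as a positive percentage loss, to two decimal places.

Mean return μ = -0.70 / 6 = -0.1167%
Σ(r − μ)² = 26.0683; sample σ = √(26.0683/5) = 2.2833%
VaR = −(μ − z·σ) = −(-0.1167 − 1.645 × 2.2833) = −(-3.8727) = 3.8727%

3.87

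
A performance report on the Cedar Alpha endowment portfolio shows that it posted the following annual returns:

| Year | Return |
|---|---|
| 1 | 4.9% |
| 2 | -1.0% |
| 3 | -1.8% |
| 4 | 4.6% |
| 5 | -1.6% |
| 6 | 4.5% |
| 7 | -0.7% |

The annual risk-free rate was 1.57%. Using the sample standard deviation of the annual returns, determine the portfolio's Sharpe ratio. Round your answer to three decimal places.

r̄ = (4.9 − 1 − 1.8 + 4.6 − 1.6 + 4.5 − 0.7) / 7 = 8.90 / 7 = 1.2714%
Sample std dev = √[61.3943 / 6] = 3.1988%
Sharpe = (r̄ − rf) / σ = (1.2714 − 1.57) / 3.1988 = -0.2986 / 3.1988 = -0.0933

-0.093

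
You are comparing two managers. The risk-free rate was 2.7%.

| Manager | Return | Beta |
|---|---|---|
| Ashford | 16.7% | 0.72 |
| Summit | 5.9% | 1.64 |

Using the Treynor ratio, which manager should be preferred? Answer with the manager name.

Ashford: Treynor = (16.7% − 2.7%) / 0.72 = 19.444
Summit: Treynor = (5.9% − 2.7%) / 1.64 = 1.951
Highest: Ashford (19.444).

Ashford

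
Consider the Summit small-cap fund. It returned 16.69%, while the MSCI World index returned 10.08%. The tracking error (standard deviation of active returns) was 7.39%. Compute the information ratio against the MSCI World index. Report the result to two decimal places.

0.89

IR = (Rp − Rb) / TE = (16.69% − 10.08%) / 7.39% = 6.61% / 7.39% = 0.8945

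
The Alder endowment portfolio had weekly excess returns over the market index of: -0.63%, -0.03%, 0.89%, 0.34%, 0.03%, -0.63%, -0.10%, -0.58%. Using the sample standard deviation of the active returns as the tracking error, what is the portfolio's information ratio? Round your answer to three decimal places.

-0.167

Mean return r̄ = -0.710 / 8 = -0.0888%
Σ(r − r̄)² = 1.9867; sample σ = √(1.9867/7) = 0.5327%
IR = r̄ / tracking error = -0.0888 / 0.5327 = -0.1667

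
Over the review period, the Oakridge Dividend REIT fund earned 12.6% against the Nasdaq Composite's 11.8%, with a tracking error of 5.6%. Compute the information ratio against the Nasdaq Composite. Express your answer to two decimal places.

IR = (Rp − Rb) / TE = (12.6% − 11.8%) / 5.6% = 0.80% / 5.6% = 0.1429

0.14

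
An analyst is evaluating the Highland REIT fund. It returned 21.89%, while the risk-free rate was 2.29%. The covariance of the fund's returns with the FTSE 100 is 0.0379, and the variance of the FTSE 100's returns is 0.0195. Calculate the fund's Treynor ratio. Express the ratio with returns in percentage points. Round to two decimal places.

β = Cov / Var = 0.0379 / 0.0195 = 1.9436
Treynor = (Rp − Rf) / β = (21.89% − 2.29%) / 1.9436 = 19.60 / 1.9436 = 10.0844

10.08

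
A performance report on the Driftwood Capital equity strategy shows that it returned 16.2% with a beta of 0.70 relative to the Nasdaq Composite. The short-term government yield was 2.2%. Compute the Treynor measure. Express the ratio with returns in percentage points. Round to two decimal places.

Treynor = (Rp − Rf) / β = (16.2% − 2.2%) / 0.70 = 14.00 / 0.70 = 20.0000

20.00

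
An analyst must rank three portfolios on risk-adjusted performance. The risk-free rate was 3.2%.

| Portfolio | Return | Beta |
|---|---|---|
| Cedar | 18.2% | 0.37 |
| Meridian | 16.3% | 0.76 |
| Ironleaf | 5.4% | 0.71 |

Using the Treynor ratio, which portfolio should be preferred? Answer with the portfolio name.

Cedar: Treynor = (18.2% − 3.2%) / 0.37 = 40.541
Meridian: Treynor = (16.3% − 3.2%) / 0.76 = 17.237
Ironleaf: Treynor = (5.4% − 3.2%) / 0.71 = 3.099
Highest: Cedar (40.541).

Cedar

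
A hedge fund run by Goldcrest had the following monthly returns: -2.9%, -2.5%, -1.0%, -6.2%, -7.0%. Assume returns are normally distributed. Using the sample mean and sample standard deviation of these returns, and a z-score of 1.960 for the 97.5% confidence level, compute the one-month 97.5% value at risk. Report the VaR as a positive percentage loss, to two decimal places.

Mean return μ = -19.60 / 5 = -3.9200%
Σ(r − μ)² = 26.2680; sample σ = √(26.2680/4) = 2.5626%
VaR = −(μ − z·σ) = −(-3.9200 − 1.960 × 2.5626) = −(-8.9427) = 8.9427%

8.94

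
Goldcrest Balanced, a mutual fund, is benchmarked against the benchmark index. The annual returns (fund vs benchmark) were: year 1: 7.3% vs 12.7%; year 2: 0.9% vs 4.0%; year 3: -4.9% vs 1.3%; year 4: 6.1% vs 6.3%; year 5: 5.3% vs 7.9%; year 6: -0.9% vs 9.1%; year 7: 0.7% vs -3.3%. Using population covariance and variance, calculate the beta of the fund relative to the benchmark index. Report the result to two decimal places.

0.48

r̄p = 2.0714%,  r̄m = 5.4286%
Cov = Σ(rp − r̄p)(rm − r̄m) / 7 = 11.5751
Var(rm) = Σ(rm − r̄m)² / 7 = 24.0706
β = Cov / Var = 11.5751 / 24.0706 = 0.4809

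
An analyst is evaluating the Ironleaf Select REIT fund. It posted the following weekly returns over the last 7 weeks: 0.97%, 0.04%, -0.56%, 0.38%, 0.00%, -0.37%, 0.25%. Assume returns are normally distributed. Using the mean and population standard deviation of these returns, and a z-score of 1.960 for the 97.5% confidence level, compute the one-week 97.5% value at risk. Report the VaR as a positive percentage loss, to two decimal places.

0.81

μ = (0.97 + 0.04 − 0.56 + 0.38 + 0 − 0.37 + 0.25) / 7 = 0.710 / 7 = 0.1014%
Σ(r − μ)² = (0.97 − 0.1014)² + (0.04 − 0.1014)² + … = 1.5279
σ = √[1.5279 / 7] = 0.4672%
VaR = −(μ − z·σ) = −(0.1014 − 1.960 × 0.4672) = −(-0.8143) = 0.8143%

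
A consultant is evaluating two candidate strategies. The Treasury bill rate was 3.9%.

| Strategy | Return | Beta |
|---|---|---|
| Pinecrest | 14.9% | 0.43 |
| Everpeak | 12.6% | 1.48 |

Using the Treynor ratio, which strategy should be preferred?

Pinecrest

Pinecrest: Treynor = (14.9% − 3.9%) / 0.43 = 25.581
Everpeak: Treynor = (12.6% − 3.9%) / 1.48 = 5.878
Highest: Pinecrest (25.581).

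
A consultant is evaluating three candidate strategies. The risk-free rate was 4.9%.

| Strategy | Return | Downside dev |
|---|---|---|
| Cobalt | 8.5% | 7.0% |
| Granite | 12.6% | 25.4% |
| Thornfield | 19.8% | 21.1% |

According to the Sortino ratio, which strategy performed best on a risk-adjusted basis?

Thornfield

Cobalt: Sortino ratio = (8.5% − 4.9%) / 7.0% = 0.514
Granite: Sortino ratio = (12.6% − 4.9%) / 25.4% = 0.303
Thornfield: Sortino ratio = (19.8% − 4.9%) / 21.1% = 0.706
Highest: Thornfield (0.706).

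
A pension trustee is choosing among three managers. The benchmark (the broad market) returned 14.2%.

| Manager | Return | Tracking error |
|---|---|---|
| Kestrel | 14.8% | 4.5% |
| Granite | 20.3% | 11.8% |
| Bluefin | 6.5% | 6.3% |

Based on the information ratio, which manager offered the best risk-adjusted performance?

Kestrel: IR = (14.8% − 14.2%) / 4.5% = 0.133
Granite: IR = (20.3% − 14.2%) / 11.8% = 0.517
Bluefin: IR = (6.5% − 14.2%) / 6.3% = -1.222
Highest: Granite (0.517).

Granite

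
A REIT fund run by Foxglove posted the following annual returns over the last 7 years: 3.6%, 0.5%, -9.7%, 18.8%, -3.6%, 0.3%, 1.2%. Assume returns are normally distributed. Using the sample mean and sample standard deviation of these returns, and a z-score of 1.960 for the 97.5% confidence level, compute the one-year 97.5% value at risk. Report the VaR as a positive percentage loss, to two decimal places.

15.53

Mean return r̄ = 11.10 / 7 = 1.5857%
Σ(r − r̄)² = 457.6286; sample σ = √(457.6286/6) = 8.7334%
VaR = −(r̄ − z·σ) = −(1.5857 − 1.960 × 8.7334) = −(-15.5318) = 15.5318%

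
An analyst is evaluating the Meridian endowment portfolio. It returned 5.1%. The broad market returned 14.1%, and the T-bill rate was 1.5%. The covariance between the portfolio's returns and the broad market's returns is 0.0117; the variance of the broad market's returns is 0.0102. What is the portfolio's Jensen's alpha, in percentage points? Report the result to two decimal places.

β = Cov / Var = 0.0117 / 0.0102 = 1.1471
E[R] = Rf + β(Rm − Rf) = 1.5% + 1.1471 × (14.1% − 1.5%) = 15.9535%
α = Rp − E[R] = 5.1% − 15.9535% = -10.8535

-10.85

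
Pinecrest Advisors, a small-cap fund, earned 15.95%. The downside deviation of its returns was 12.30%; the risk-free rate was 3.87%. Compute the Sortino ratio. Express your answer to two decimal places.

Sortino = (Rp − Rf) / σd = (15.95% − 3.87%) / 12.30% = 12.08% / 12.30% = 0.9821

0.98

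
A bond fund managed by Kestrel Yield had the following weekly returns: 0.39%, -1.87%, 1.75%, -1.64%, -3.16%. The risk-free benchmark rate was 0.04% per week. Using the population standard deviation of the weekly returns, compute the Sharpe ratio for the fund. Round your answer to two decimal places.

-0.54

r̄ = (0.39 − 1.87 + 1.75 − 1.64 − 3.16) / 5 = -0.9060%
Population σ = √[Σ(r − r̄)² / 5] = √[15.2825 / 5] = √3.0565 = 1.7483%
Sharpe = (r̄ − rf) / σ = (-0.9060 − 0.04) / 1.7483 = -0.9460 / 1.7483 = -0.5411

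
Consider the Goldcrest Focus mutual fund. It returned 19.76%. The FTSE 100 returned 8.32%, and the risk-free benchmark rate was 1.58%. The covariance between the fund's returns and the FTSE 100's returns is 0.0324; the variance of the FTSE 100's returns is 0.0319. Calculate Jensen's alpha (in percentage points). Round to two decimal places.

β = Cov / Var = 0.0324 / 0.0319 = 1.0157
E[R] = Rf + β(Rm − Rf) = 1.58% + 1.0157 × (8.32% − 1.58%) = 8.4258%
α = Rp − E[R] = 19.76% − 8.4258% = 11.3342

11.33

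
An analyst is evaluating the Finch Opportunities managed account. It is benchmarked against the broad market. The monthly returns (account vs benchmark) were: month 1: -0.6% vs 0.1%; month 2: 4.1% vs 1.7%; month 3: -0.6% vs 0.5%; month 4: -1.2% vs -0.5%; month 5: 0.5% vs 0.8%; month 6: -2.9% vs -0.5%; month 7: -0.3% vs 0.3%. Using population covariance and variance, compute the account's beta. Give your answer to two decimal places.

r̄p = -0.1429%,  r̄m = 0.3429%
Cov = Σ(rp − r̄p)(rm − r̄m) / 7 = 1.3304
Var(rm) = Σ(rm − r̄m)² / 7 = 0.5082
β = Cov / Var = 1.3304 / 0.5082 = 2.6179

2.62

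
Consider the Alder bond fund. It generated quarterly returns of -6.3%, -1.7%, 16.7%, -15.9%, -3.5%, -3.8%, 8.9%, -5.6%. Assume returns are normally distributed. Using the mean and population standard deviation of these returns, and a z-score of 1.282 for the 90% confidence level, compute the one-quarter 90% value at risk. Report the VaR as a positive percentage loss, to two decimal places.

13.36

Mean return μ = -11.20 / 8 = -1.4000%
Population σ = √[Σ(r − μ)² / 8] = √[695.8600 / 8] = √86.9825 = 9.3264%
VaR = −(μ − z·σ) = −(-1.4000 − 1.282 × 9.3264) = −(-13.3564) = 13.3564%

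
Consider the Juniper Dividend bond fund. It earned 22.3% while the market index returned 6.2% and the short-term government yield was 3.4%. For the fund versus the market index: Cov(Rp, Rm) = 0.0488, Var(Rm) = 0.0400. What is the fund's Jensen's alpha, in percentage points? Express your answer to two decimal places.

15.48

β = Cov / Var = 0.0488 / 0.0400 = 1.2200
E[R] = Rf + β(Rm − Rf) = 3.4% + 1.2200 × (6.2% − 3.4%) = 6.8160%
α = Rp − E[R] = 22.3% − 6.8160% = 15.4840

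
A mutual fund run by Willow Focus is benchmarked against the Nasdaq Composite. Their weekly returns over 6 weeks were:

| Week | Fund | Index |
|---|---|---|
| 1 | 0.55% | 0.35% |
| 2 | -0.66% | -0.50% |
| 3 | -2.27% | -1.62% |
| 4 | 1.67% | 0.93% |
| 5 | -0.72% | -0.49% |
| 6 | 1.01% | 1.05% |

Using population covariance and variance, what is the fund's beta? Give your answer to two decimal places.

1.38

r̄p = -0.0700%,  r̄m = -0.0467%
Cov = Σ(rp − r̄p)(rm − r̄m) / 6 = 1.1911
Var(rm) = Σ(rm − r̄m)² / 6 = 0.8652
β = Cov / Var = 1.1911 / 0.8652 = 1.3767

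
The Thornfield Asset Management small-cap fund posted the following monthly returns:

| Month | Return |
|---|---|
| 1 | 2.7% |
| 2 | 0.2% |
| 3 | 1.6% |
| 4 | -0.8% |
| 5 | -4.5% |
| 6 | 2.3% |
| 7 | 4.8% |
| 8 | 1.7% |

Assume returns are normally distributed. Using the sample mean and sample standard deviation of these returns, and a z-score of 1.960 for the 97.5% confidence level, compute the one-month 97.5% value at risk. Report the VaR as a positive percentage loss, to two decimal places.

4.44

Mean return μ = 8.00 / 8 = 1.0000%
Sample std dev = √[54.0000 / 7] = 2.7775%
VaR = −(μ − z·σ) = −(1.0000 − 1.960 × 2.7775) = −(-4.4439) = 4.4439%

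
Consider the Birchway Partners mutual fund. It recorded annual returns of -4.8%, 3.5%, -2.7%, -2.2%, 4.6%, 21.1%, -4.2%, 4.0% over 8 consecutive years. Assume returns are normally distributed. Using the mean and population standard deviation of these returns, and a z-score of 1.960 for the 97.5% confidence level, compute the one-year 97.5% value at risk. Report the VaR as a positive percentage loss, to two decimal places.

Mean return μ = 19.30 / 8 = 2.4125%
Population std dev = √[500.8688 / 8] = 7.9126%
VaR = −(μ − z·σ) = −(2.4125 − 1.960 × 7.9126) = −(-13.0962) = 13.0962%

13.10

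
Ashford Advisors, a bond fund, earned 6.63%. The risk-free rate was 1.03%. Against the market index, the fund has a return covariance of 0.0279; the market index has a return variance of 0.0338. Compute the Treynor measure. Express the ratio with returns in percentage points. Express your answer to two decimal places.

β = Cov / Var = 0.0279 / 0.0338 = 0.8254
Treynor = (Rp − Rf) / β = (6.63% − 1.03%) / 0.8254 = 5.60 / 0.8254 = 6.7846

6.78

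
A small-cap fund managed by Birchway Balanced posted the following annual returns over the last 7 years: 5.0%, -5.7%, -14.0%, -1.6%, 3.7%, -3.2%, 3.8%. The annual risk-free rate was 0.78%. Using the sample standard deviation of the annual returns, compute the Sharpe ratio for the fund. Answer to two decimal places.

-0.37

r̄ = (5 − 5.7 − 14 − 1.6 + 3.7 − 3.2 + 3.8) / 7 = -1.7143%
Sample std dev = √[273.8486 / 6] = 6.7558%
Sharpe = (r̄ − rf) / σ = (-1.7143 − 0.78) / 6.7558 = -2.4943 / 6.7558 = -0.3692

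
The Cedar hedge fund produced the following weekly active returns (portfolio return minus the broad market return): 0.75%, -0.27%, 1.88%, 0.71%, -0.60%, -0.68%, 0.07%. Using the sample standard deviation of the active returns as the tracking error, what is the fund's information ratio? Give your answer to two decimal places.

0.29

Mean return r̄ = 1.860 / 7 = 0.2657%
Sample std dev = √[5.0070 / 6] = 0.9135%
IR = r̄ / tracking error = 0.2657 / 0.9135 = 0.2909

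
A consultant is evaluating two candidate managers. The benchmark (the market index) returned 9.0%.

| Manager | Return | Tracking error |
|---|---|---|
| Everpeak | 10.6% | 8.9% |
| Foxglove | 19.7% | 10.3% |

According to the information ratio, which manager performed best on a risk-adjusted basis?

Everpeak: IR = (10.6% − 9.0%) / 8.9% = 0.180
Foxglove: IR = (19.7% − 9.0%) / 10.3% = 1.039
Highest: Foxglove (1.039).

Foxglove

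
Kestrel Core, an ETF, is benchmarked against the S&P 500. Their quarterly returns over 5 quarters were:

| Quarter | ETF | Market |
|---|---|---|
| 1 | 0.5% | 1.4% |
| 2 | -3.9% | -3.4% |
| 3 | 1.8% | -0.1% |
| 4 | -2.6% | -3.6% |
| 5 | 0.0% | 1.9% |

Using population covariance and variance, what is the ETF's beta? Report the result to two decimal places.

r̄p = -0.8400%,  r̄m = -0.7600%
Cov = Σ(rp − r̄p)(rm − r̄m) / 5 = 3.9896
Var(rm) = Σ(rm − r̄m)² / 5 = 5.4424
β = Cov / Var = 3.9896 / 5.4424 = 0.7331

0.73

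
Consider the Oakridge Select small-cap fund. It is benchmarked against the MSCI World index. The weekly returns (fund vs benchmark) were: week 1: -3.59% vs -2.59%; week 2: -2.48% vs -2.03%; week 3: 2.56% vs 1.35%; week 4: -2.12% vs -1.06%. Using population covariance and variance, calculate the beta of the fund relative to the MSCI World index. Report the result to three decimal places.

1.534

r̄p = -1.4075%,  r̄m = -1.0825%
Cov = Σ(rp − r̄p)(rm − r̄m) / 4 = 3.4853
Var(rm) = Σ(rm − r̄m)² / 4 = 2.2720
β = Cov / Var = 3.4853 / 2.2720 = 1.5340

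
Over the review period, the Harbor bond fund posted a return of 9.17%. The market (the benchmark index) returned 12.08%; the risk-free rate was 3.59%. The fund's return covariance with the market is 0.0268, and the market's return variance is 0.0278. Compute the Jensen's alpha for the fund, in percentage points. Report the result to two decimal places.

-2.60

β = Cov / Var = 0.0268 / 0.0278 = 0.9640
E[R] = Rf + β(Rm − Rf) = 3.59% + 0.9640 × (12.08% − 3.59%) = 11.7744%
α = Rp − E[R] = 9.17% − 11.7744% = -2.6044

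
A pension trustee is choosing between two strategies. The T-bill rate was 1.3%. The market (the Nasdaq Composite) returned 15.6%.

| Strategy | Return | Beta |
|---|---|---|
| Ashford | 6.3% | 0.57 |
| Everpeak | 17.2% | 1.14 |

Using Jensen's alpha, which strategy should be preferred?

Ashford: α = 6.3% − [1.3% + 0.57 × (15.6% − 1.3%)] = -3.151
Everpeak: α = 17.2% − [1.3% + 1.14 × (15.6% − 1.3%)] = -0.402
Highest: Everpeak (-0.402).

Everpeak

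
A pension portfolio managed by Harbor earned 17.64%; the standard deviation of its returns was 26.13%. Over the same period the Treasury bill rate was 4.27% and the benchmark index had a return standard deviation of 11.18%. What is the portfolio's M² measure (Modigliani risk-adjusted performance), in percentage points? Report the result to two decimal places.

Sharpe = (Rp − Rf) / σp = (17.64% − 4.27%) / 26.13% = 0.5117
M² = Rf + Sharpe × σm = 4.27% + 0.5117 × 11.18% = 9.9908%

9.99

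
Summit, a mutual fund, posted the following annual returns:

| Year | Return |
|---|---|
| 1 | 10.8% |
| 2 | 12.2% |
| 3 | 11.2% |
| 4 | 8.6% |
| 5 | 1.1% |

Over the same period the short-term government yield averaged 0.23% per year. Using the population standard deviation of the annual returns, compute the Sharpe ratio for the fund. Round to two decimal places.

2.13

r̄ = (10.8 + 12.2 + 11.2 + 8.6 + 1.1) / 5 = 43.90 / 5 = 8.7800%
Σ(r − r̄)² = (10.8 − 8.7800)² + (12.2 − 8.7800)² + (11.2 − 8.7800)² + … = 80.6480
σ = √[80.6480 / 5] = 4.0162%
Sharpe = (r̄ − rf) / σ = (8.7800 − 0.23) / 4.0162 = 8.5500 / 4.0162 = 2.1289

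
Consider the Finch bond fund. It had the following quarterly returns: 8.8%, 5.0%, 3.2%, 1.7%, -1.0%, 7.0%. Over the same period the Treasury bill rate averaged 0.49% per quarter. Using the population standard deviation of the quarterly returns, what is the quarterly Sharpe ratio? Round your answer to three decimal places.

1.111

μ = (8.8 + 5 + 3.2 + 1.7 − 1 + 7) / 6 = 24.70 / 6 = 4.1167%
Σ(r − μ)² = (8.8 − 4.1167)² + (5 − 4.1167)² + (3.2 − 4.1167)² + … = 63.8883
population σ = √(63.8883 / 6) = √10.6481 = 3.2631%
Sharpe = (μ − rf) / σ = (4.1167 − 0.49) / 3.2631 = 3.6267 / 3.2631 = 1.1114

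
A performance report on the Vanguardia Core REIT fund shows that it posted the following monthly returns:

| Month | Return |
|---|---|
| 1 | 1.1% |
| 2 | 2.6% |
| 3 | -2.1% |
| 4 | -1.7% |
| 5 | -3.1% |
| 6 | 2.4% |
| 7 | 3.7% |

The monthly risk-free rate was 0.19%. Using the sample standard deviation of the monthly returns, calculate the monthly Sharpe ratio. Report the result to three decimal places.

0.084

Mean return r̄ = 2.90 / 7 = 0.4143%
Σ(r − r̄)² = 43.1286; sample σ = √(43.1286/6) = 2.6811%
Sharpe = (r̄ − rf) / σ = (0.4143 − 0.19) / 2.6811 = 0.2243 / 2.6811 = 0.0837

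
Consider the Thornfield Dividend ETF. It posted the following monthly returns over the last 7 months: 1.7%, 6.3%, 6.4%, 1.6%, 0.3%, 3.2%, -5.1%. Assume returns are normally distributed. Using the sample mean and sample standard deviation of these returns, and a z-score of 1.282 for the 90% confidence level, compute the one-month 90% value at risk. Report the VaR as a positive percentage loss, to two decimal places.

Mean return r̄ = 14.40 / 7 = 2.0571%
Σ(r − r̄)² = (1.7 − 2.0571)² + (6.3 − 2.0571)² + … = 92.8171
sample σ = √(92.8171 / 6) = √15.4695 = 3.9331%
VaR = −(r̄ − z·σ) = −(2.0571 − 1.282 × 3.9331) = −(-2.9851) = 2.9851%

2.99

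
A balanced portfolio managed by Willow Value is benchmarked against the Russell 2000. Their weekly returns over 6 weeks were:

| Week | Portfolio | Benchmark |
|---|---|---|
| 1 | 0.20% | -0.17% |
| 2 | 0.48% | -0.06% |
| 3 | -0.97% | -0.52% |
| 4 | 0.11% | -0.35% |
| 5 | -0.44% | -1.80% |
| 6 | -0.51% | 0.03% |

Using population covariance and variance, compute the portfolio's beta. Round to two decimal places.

0.28

r̄p = -0.1883%,  r̄m = -0.4783%
Cov = Σ(rp − r̄p)(rm − r̄m) / 6 = 0.1065
Var(rm) = Σ(rm − r̄m)² / 6 = 0.3822
β = Cov / Var = 0.1065 / 0.3822 = 0.2786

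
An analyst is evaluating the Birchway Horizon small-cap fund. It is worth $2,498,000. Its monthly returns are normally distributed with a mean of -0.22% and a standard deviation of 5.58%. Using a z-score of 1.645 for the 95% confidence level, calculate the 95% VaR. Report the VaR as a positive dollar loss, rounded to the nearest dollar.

$234,790

Return at the 95% tail: μ − z·σ = -0.22% − 1.645 × 5.58% = -0.22 − 9.1791 = -9.3991%
VaR = −(-9.3991%) × $2,498,000 = 9.3991% × $2,498,000 = $234,790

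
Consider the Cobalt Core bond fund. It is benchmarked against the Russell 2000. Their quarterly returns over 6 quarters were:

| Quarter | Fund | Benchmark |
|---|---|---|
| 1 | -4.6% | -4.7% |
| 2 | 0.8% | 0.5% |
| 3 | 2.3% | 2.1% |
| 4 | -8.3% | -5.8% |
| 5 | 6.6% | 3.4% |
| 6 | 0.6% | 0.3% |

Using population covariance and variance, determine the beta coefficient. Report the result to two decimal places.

1.39

r̄p = -0.4333%,  r̄m = -0.7000%
Cov = Σ(rp − r̄p)(rm − r̄m) / 6 = 15.9650
Var(rm) = Σ(rm − r̄m)² / 6 = 11.5167
β = Cov / Var = 15.9650 / 11.5167 = 1.3862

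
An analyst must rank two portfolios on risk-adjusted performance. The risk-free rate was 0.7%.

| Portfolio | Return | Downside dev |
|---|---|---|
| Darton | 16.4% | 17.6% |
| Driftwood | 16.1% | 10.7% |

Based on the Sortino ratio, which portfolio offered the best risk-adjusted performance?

Darton: Sortino ratio = (16.4% − 0.7%) / 17.6% = 0.892
Driftwood: Sortino ratio = (16.1% − 0.7%) / 10.7% = 1.439
Highest: Driftwood (1.439).

Driftwood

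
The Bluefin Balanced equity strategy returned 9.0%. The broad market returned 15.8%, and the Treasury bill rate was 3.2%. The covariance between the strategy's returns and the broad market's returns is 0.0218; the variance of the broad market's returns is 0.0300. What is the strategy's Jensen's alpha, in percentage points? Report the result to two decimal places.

β = Cov / Var = 0.0218 / 0.0300 = 0.7267
E[R] = Rf + β(Rm − Rf) = 3.2% + 0.7267 × (15.8% − 3.2%) = 12.3564%
α = Rp − E[R] = 9.0% − 12.3564% = -3.3564

-3.36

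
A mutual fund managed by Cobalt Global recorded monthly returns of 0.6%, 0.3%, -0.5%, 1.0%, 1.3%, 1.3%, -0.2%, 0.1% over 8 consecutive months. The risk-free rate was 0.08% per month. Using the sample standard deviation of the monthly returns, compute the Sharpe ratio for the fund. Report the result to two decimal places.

0.60

μ = (0.6 + 0.3 − 0.5 + 1 + 1.3 + 1.3 − 0.2 + 0.1) / 8 = 0.4875%
Sample σ = √[Σ(r − μ)² / 7] = √[3.2288 / 7] = √0.4613 = 0.6792%
Sharpe = (μ − rf) / σ = (0.4875 − 0.08) / 0.6792 = 0.4075 / 0.6792 = 0.6000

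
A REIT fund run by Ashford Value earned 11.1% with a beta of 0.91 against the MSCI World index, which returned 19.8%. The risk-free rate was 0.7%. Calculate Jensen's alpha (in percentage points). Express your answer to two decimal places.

-6.98

CAPM expected return = Rf + β(Rm − Rf) = 0.7% + 0.91 × (19.8% − 0.7%) = 0.7 + 0.91 × 19.10 = 18.0810%
Jensen's α = Rp − E[R] = 11.1% − 18.0810% = -6.9810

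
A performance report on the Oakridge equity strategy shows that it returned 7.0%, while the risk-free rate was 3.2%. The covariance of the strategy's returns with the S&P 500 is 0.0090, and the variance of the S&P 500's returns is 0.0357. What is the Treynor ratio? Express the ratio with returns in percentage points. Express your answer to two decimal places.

β = Cov / Var = 0.0090 / 0.0357 = 0.2521
Treynor = (Rp − Rf) / β = (7.0% − 3.2%) / 0.2521 = 3.80 / 0.2521 = 15.0734

15.07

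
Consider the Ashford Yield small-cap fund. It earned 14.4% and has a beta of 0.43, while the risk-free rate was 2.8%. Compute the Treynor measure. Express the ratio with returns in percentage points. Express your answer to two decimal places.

Treynor = (Rp − Rf) / β = (14.4% − 2.8%) / 0.43 = 11.60 / 0.43 = 26.9767

26.98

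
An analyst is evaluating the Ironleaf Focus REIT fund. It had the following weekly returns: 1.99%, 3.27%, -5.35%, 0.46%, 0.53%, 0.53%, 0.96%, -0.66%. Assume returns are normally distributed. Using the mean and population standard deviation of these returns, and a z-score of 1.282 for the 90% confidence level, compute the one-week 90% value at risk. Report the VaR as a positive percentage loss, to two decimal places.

2.83

μ = (1.99 + 3.27 − 5.35 + 0.46 + 0.53 + 0.53 + 0.96 − 0.66) / 8 = 1.730 / 8 = 0.2163%
Population std dev = √[45.0320 / 8] = 2.3726%
VaR = −(μ − z·σ) = −(0.2163 − 1.282 × 2.3726) = −(-2.8254) = 2.8254%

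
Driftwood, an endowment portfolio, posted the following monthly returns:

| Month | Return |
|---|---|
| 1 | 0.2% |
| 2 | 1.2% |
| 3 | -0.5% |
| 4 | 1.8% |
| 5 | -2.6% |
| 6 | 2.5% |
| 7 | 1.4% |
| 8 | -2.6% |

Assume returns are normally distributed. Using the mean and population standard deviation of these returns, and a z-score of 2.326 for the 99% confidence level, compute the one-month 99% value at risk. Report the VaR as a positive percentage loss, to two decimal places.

r̄ = (0.2 + 1.2 − 0.5 + 1.8 − 2.6 + 2.5 + 1.4 − 2.6) / 8 = 0.1750%
Σ(r − r̄)² = 26.4550; population σ = √(26.4550/8) = 1.8185%
VaR = −(r̄ − z·σ) = −(0.1750 − 2.326 × 1.8185) = −(-4.0548) = 4.0548%

4.05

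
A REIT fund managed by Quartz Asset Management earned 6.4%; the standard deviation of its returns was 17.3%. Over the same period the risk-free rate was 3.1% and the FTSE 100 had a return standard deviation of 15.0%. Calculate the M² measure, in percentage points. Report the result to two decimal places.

5.96

Sharpe = (Rp − Rf) / σp = (6.4% − 3.1%) / 17.3% = 0.1908
M² = Rf + Sharpe × σm = 3.1% + 0.1908 × 15.0% = 5.9620%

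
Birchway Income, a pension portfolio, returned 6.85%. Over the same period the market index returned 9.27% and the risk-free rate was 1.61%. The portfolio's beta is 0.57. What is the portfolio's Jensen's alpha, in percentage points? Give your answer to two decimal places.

0.87

CAPM expected return = Rf + β(Rm − Rf) = 1.61% + 0.57 × (9.27% − 1.61%) = 1.61 + 0.57 × 7.66 = 5.9762%
Jensen's α = Rp − E[R] = 6.85% − 5.9762% = 0.8738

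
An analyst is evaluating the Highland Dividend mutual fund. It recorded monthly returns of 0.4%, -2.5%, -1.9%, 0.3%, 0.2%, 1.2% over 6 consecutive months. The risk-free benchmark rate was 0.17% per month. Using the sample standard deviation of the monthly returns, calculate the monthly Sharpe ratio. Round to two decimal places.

-0.38

Mean return r̄ = -2.30 / 6 = -0.3833%
Σ(r − r̄)² = 10.7083; sample σ = √(10.7083/5) = 1.4634%
Sharpe = (r̄ − rf) / σ = (-0.3833 − 0.17) / 1.4634 = -0.5533 / 1.4634 = -0.3781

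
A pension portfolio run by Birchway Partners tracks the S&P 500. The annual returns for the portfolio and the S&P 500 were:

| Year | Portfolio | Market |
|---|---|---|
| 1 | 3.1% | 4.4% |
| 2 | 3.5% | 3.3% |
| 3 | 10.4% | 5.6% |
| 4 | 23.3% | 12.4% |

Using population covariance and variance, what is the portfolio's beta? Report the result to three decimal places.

r̄p = 10.0750%,  r̄m = 6.4250%
Cov = Σ(rp − r̄p)(rm − r̄m) / 4 = 28.3556
Var(rm) = Σ(rm − r̄m)² / 4 = 12.5619
β = Cov / Var = 28.3556 / 12.5619 = 2.2573

2.257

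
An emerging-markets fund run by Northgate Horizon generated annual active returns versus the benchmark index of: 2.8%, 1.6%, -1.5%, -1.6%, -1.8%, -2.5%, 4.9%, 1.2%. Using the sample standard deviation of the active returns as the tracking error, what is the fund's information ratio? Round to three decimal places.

r̄ = (2.8 + 1.6 − 1.5 − 1.6 − 1.8 − 2.5 + 4.9 + 1.2) / 8 = 3.10 / 8 = 0.3875%
Sample σ = √[Σ(r − r̄)² / 7] = √[48.9488 / 7] = √6.9927 = 2.6444%
IR = r̄ / tracking error = 0.3875 / 2.6444 = 0.1465

0.147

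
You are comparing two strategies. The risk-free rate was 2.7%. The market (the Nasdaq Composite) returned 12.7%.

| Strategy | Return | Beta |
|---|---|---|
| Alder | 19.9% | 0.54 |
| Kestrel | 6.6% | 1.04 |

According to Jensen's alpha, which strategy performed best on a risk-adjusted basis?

Alder

Alder: α = 19.9% − [2.7% + 0.54 × (12.7% − 2.7%)] = 11.800
Kestrel: α = 6.6% − [2.7% + 1.04 × (12.7% − 2.7%)] = -6.500
Highest: Alder (11.800).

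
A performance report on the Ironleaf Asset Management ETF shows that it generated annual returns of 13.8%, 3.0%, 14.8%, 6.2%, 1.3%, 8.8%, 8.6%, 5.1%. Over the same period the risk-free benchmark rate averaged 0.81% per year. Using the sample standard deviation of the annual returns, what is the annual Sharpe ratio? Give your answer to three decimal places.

Mean return r̄ = 61.60 / 8 = 7.7000%
Sample std dev = √[161.7000 / 7] = 4.8062%
Sharpe = (r̄ − rf) / σ = (7.7000 − 0.81) / 4.8062 = 6.8900 / 4.8062 = 1.4336

1.434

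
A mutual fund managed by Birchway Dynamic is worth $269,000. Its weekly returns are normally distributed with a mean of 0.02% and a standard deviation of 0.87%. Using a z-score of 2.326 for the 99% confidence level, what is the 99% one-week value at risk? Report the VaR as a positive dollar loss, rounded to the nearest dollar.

Return at the 99% tail: μ − z·σ = 0.02% − 2.326 × 0.87% = 0.02 − 2.02362 = -2.00362%
VaR = −(-2.00362%) × $269,000 = 2.00362% × $269,000 = $5,390

$5,390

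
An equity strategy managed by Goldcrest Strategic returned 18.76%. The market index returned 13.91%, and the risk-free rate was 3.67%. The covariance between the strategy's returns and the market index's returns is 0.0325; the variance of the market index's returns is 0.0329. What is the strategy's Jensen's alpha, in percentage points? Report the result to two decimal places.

β = Cov / Var = 0.0325 / 0.0329 = 0.9878
E[R] = Rf + β(Rm − Rf) = 3.67% + 0.9878 × (13.91% − 3.67%) = 13.7851%
α = Rp − E[R] = 18.76% − 13.7851% = 4.9749

4.97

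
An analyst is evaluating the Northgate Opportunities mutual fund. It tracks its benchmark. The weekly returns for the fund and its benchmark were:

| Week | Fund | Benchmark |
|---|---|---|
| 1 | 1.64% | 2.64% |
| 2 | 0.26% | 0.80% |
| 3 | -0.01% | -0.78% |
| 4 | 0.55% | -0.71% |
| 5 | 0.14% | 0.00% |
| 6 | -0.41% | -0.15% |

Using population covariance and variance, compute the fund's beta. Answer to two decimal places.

r̄p = 0.3617%,  r̄m = 0.3000%
Cov = Σ(rp − r̄p)(rm − r̄m) / 6 = 0.5942
Var(rm) = Σ(rm − r̄m)² / 6 = 1.3674
β = Cov / Var = 0.5942 / 1.3674 = 0.4345

0.43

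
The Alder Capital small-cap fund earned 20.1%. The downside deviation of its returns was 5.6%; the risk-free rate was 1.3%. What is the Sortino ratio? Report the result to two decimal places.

Sortino = (Rp − Rf) / σd = (20.1% − 1.3%) / 5.6% = 18.80% / 5.6% = 3.3571

3.36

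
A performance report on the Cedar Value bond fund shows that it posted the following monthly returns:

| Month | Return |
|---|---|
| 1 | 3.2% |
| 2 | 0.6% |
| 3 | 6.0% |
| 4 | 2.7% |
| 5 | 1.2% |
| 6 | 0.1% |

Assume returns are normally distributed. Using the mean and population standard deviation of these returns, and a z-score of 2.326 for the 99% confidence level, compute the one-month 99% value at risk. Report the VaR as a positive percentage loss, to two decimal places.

2.31

Mean return μ = 13.80 / 6 = 2.3000%
Σ(r − μ)² = (3.2 − 2.3000)² + (0.6 − 2.3000)² + (6 − 2.3000)² + … = 23.6000
population σ = √(23.6000 / 6) = √3.9333 = 1.9833%
VaR = −(μ − z·σ) = −(2.3000 − 2.326 × 1.9833) = −(-2.3132) = 2.3132%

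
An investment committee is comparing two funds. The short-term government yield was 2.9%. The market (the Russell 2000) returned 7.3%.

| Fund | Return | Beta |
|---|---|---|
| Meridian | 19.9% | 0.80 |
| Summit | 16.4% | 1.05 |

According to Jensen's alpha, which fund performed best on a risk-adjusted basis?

Meridian

Meridian: α = 19.9% − [2.9% + 0.80 × (7.3% − 2.9%)] = 13.480
Summit: α = 16.4% − [2.9% + 1.05 × (7.3% − 2.9%)] = 8.880
Highest: Meridian (13.480).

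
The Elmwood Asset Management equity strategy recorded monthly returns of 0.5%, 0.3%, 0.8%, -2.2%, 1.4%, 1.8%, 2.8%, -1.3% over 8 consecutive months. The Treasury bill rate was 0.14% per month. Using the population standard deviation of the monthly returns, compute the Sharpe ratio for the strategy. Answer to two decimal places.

0.25

Mean return μ = 4.10 / 8 = 0.5125%
Σ(r − μ)² = (0.5 − 0.5125)² + (0.3 − 0.5125)² + … = 18.4488
σ = √[18.4488 / 8] = 1.5186%
Sharpe = (μ − rf) / σ = (0.5125 − 0.14) / 1.5186 = 0.3725 / 1.5186 = 0.2453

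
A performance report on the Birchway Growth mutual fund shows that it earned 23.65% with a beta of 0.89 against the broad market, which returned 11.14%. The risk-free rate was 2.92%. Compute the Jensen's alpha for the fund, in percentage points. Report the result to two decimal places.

CAPM expected return = Rf + β(Rm − Rf) = 2.92% + 0.89 × (11.14% − 2.92%) = 2.92 + 0.89 × 8.22 = 10.2358%
Jensen's α = Rp − E[R] = 23.65% − 10.2358% = 13.4142

13.41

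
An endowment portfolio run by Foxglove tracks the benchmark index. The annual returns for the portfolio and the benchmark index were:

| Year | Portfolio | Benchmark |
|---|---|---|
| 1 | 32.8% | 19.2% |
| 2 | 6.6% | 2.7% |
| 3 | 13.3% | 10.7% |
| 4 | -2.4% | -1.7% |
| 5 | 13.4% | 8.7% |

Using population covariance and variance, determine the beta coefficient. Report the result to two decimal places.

1.59

r̄p = 12.7400%,  r̄m = 7.9200%
Cov = Σ(rp − r̄p)(rm − r̄m) / 5 = 81.2092
Var(rm) = Σ(rm − r̄m)² / 5 = 51.0736
β = Cov / Var = 81.2092 / 51.0736 = 1.5900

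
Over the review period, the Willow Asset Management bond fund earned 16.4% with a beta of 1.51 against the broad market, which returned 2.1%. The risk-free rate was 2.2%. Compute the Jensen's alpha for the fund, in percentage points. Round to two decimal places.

14.35

CAPM expected return = Rf + β(Rm − Rf) = 2.2% + 1.51 × (2.1% − 2.2%) = 2.2 + 1.51 × -0.10 = 2.0490%
Jensen's α = Rp − E[R] = 16.4% − 2.0490% = 14.3510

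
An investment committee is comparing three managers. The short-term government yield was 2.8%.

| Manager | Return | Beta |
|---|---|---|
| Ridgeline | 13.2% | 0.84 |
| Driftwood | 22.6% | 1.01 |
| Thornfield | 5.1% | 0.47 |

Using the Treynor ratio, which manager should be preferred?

Ridgeline: Treynor = (13.2% − 2.8%) / 0.84 = 12.381
Driftwood: Treynor = (22.6% − 2.8%) / 1.01 = 19.604
Thornfield: Treynor = (5.1% − 2.8%) / 0.47 = 4.894
Highest: Driftwood (19.604).

Driftwood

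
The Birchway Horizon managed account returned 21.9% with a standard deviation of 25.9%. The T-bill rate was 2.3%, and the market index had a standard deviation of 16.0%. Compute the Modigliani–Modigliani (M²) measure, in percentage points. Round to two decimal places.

14.41

Sharpe = (Rp − Rf) / σp = (21.9% − 2.3%) / 25.9% = 0.7568
M² = Rf + Sharpe × σm = 2.3% + 0.7568 × 16.0% = 14.4088%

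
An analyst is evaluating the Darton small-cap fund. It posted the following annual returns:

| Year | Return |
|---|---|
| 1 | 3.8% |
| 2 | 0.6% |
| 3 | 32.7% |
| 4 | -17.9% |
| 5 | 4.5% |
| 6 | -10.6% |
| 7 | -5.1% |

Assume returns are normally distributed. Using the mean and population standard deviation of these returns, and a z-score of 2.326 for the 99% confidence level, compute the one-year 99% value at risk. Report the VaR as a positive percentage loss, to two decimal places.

r̄ = (3.8 + 0.6 + 32.7 − 17.9 + 4.5 − 10.6 − 5.1) / 7 = 1.1429%
Σ(r − r̄)² = 1553.9771; population σ = √(1553.9771/7) = 14.8996%
VaR = −(r̄ − z·σ) = −(1.1429 − 2.326 × 14.8996) = −(-33.5136) = 33.5136%

33.51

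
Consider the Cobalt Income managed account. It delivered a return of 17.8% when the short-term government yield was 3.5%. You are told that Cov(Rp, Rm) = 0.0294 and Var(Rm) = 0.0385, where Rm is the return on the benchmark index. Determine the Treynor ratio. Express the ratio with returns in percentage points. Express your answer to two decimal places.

β = Cov / Var = 0.0294 / 0.0385 = 0.7636
Treynor = (Rp − Rf) / β = (17.8% − 3.5%) / 0.7636 = 14.30 / 0.7636 = 18.7271

18.73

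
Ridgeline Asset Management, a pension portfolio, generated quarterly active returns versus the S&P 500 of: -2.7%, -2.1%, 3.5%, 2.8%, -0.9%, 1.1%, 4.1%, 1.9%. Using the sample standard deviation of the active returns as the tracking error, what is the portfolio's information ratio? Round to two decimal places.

0.37

Mean return μ = 7.70 / 8 = 0.9625%
Σ(r − μ)² = 46.8188; sample σ = √(46.8188/7) = 2.5862%
IR = μ / tracking error = 0.9625 / 2.5862 = 0.3722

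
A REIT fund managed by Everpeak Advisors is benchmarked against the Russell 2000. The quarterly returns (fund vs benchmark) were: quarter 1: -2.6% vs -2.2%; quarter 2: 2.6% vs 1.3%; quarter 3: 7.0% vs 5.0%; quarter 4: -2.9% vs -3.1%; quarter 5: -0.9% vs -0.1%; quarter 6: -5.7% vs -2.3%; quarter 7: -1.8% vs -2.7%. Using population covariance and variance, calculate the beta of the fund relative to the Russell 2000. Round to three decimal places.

r̄p = -0.6143%,  r̄m = -0.5857%
Cov = Σ(rp − r̄p)(rm − r̄m) / 7 = 9.8045
Var(rm) = Σ(rm − r̄m)² / 7 = 7.3327
β = Cov / Var = 9.8045 / 7.3327 = 1.3371

1.337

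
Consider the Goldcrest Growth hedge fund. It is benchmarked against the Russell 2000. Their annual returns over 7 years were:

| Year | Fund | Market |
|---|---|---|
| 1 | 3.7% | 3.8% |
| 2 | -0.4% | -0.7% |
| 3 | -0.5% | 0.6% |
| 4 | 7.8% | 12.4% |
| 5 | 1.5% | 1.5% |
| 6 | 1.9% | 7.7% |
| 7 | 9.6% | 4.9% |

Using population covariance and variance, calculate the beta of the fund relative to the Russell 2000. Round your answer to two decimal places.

r̄p = 3.3714%,  r̄m = 4.3143%
Cov = Σ(rp − r̄p)(rm − r̄m) / 7 = 10.4090
Var(rm) = Σ(rm − r̄m)² / 7 = 17.7584
β = Cov / Var = 10.4090 / 17.7584 = 0.5861

0.59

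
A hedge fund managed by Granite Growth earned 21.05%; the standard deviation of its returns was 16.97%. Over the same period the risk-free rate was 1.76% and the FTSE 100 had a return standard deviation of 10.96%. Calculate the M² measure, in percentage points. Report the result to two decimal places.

Sharpe = (Rp − Rf) / σp = (21.05% − 1.76%) / 16.97% = 1.1367
M² = Rf + Sharpe × σm = 1.76% + 1.1367 × 10.96% = 14.2182%

14.22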